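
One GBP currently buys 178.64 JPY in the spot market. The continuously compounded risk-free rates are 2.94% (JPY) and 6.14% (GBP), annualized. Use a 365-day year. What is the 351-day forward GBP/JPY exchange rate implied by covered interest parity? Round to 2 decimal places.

173.23

F = S·e^((r_JPY − r_GBP)T) = 178.64 · e^((0.0294 − 0.0614) × 351/365)
= 178.64 · e^-0.030773 = 178.64 × 0.969696
F = 173.23 JPY per GBP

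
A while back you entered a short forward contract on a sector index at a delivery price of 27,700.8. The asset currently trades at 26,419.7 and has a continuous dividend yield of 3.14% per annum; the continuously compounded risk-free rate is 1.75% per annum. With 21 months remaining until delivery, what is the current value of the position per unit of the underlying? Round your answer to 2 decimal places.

Current fair forward for the remaining 21 months: F = S·e^((r − q)·T), (r − q) = 0.0175 − 0.0314 = -0.0139
F = 26419.7 · e^(-0.0139 × 21/12) = 26419.7 × 0.97596847 = 25784.7942
Value of long forward = (F − K)·e^(−rT) = (25784.7942 − 27700.8) · e^(−0.0175·21/12)
= -1916.0058 × 0.96983919 = -1858.22
Short position value = −(long value) = 1858.22

1858.22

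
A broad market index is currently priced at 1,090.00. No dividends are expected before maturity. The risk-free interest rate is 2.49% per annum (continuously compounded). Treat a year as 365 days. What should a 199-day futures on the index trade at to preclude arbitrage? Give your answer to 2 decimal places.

1,104.90

F = S·e^(rT) = 1090.00 · e^(0.0249 × 199/365)
= 1090.00 · e^0.01357562 = 1090.00 × 1.01366819
F = 1,104.90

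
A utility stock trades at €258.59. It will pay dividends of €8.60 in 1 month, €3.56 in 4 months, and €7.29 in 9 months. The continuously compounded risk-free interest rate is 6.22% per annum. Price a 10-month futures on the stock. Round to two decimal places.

€252.34

PV(dividends) I = 8.60·e^(−0.0622·1/12) + 3.56·e^(−0.0622·4/12) + 7.29·e^(−0.0622·9/12)
I = 8.5555 + 3.4869 + 6.9577 = 19.0001
F = (S − I)·e^(rT) = (258.59 − 19.0001) · e^(0.0622·10/12)
= 239.5899 · e^0.051833 = 239.5899 × 1.053200 = €252.34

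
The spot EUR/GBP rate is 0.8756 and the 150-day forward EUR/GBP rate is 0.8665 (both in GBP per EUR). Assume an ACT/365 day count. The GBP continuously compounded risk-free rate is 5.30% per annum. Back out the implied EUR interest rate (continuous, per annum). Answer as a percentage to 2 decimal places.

7.84%

F = S·e^((r_GBP − r_EUR)T) ⇒ r_EUR = r_GBP − ln(F/S)/T
ln(0.8665/0.8756) = -0.010447; /(150/365) = -0.025421
r_EUR = 0.0530 + 0.025421 = 0.078421
r_EUR = 7.84%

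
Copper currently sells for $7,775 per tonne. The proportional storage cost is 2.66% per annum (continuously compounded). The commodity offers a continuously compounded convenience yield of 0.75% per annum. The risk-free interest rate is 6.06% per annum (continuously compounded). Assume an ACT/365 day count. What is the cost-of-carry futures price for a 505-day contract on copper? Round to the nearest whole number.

$8,681 per tonne

Net carry = r + u − y = 0.0606 + 0.0266 − 0.0075 = 0.0797
F = S·e^((r+u−y)T) = 7775 · e^(0.0797 × 505/365) = 7775 · e^0.110270
= 7775 × 1.116580 = $8,681 per tonne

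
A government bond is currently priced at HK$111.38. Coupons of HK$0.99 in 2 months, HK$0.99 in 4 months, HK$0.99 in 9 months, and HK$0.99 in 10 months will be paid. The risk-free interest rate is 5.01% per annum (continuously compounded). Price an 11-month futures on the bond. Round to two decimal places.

HK$112.57

PV(coupons) I = 0.99·e^(−0.0501·2/12) + 0.99·e^(−0.0501·4/12) + 0.99·e^(−0.0501·9/12) + 0.99·e^(−0.0501·10/12)
I = 0.9818 + 0.9736 + 0.9535 + 0.9495 = 3.8584
F = (S − I)·e^(rT) = (111.38 − 3.8584) · e^(0.0501·11/12)
= 107.5216 · e^0.045925 = 107.5216 × 1.046996 = HK$112.57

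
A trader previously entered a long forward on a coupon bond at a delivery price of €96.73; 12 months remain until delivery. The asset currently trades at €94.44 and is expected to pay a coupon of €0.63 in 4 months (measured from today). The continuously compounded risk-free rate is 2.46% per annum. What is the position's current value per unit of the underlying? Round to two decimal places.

PV(remaining coupons) I = 0.63·e^(−0.0246·4/12) = 0.6249
Current forward F = (S − I)·e^(rT) = (94.44 − 0.6249)·e^(0.0246·12/12) = 93.8151 × 1.024905 = 96.1516
Value (long) = (F − K)·e^(−rT) = (96.1516 − 96.73) × 0.975700 = -0.5643
Value = -€0.56

-€0.56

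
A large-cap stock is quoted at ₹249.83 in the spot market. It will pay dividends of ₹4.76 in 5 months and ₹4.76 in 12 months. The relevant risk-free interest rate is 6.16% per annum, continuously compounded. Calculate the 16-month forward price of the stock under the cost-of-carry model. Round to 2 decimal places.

₹261.32

PV(dividends) I = 4.76·e^(−0.0616·5/12) + 4.76·e^(−0.0616·12/12)
I = 4.6394 + 4.4756 = 9.1150
F = (S − I)·e^(rT) = (249.83 − 9.1150) · e^(0.0616·16/12)
= 240.7150 · e^0.082133 = 240.7150 × 1.085600 = ₹261.32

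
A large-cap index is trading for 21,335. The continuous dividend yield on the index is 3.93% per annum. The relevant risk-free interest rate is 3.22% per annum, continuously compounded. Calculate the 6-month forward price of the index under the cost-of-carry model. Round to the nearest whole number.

F = S·e^((r − q)T) = 21335 · e^((0.0322 − 0.0393) × 6/12)
= 21335 · e^-0.003550 = 21335 × 0.996456
F = 21,259

21,259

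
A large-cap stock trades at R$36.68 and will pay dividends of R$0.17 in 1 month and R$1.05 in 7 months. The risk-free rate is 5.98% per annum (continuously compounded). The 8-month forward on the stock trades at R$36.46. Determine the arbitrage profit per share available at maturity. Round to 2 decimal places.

R$0.48 per share

PV(dividends) I = 0.17·e^(−0.0598·1/12) + 1.05·e^(−0.0598·7/12) = 1.1832
Fair forward F* = (S − I)·e^(rT) = (36.68 − 1.1832)·e^0.039867 = 35.4968 × 1.040672 = 36.9405
Market R$36.46 < fair 36.9405: forward underpriced → reverse cash-and-carry (short the stock, invest proceeds at r, pay the dividends, go long the forward).
Profit at T = |F_mkt − F*| = |36.46 − 36.9405| = R$0.48 per share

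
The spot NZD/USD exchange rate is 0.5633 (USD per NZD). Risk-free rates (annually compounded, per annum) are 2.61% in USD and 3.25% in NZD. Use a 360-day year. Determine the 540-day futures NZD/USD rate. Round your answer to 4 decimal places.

By covered interest parity, F = S · (1+r_USD)^T / (1+r_NZD)^T
= 0.5633 × 1.039404 / 1.049144 = 0.5633 × 0.990716
F = 0.5581 USD per NZD

0.5581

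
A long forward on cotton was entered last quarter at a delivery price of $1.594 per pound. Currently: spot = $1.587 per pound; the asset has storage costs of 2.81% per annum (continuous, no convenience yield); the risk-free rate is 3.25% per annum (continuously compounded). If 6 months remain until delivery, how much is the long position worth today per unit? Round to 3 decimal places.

$0.041 per pound

Current fair forward for the remaining 6 months: F = S·e^((r + u)·T), (r + u) = 0.0325 + 0.0281 = 0.0606
F = 1.587 · e^(0.0606 × 6/12) = 1.587 × 1.030764 = 1.6358
Value of long forward = (F − K)·e^(−rT) = (1.6358 − 1.594) · e^(−0.0325·6/12)
= 0.0418 × 0.983881 = 0.041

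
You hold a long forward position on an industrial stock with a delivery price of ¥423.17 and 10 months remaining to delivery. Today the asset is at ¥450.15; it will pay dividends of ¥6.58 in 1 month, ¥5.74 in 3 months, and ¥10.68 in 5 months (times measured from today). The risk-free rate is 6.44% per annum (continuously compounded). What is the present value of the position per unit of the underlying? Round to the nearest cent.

PV(remaining dividends) I = 6.58·e^(−0.0644·1/12) + 5.74·e^(−0.0644·3/12) + 10.68·e^(−0.0644·5/12) = 22.5903
Current forward F = (S − I)·e^(rT) = (450.15 − 22.5903)·e^(0.0644·10/12) = 427.5597 × 1.055133 = 451.1323
Value (long) = (F − K)·e^(−rT) = (451.1323 − 423.17) × 0.947748 = 26.5012
Value = ¥26.50

¥26.50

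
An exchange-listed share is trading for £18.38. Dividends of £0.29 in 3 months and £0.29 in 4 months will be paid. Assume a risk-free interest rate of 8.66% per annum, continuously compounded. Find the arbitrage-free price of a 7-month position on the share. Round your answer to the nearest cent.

£18.74

PV(dividends) I = 0.29·e^(−0.0866·3/12) + 0.29·e^(−0.0866·4/12)
I = 0.2838 + 0.2817 = 0.5655
F = (S − I)·e^(rT) = (18.38 − 0.5655) · e^(0.0866·7/12)
= 17.8145 · e^0.050517 = 17.8145 × 1.051815 = £18.74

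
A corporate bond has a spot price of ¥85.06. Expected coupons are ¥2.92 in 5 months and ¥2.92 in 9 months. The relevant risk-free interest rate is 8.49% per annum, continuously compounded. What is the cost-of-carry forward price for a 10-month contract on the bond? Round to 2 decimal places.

PV(coupons) I = 2.92·e^(−0.0849·5/12) + 2.92·e^(−0.0849·9/12)
I = 2.8185 + 2.7399 = 5.5584
F = (S − I)·e^(rT) = (85.06 − 5.5584) · e^(0.0849·10/12)
= 79.5016 · e^0.070750 = 79.5016 × 1.073313 = ¥85.33

¥85.33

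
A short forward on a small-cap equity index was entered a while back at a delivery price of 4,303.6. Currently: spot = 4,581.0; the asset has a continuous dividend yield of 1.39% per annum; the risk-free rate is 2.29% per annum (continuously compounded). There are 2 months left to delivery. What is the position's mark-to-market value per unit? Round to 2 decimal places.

Current fair forward for the remaining 2 months: F = S·e^((r − q)·T), (r − q) = 0.0229 − 0.0139 = 0.0090
F = 4581.0 · e^(0.0090 × 2/12) = 4581.0 × 1.00150113 = 4587.8767
Value of long forward = (F − K)·e^(−rT) = (4587.8767 − 4303.6) · e^(−0.0229·2/12)
= 284.2767 × 0.99619061 = 283.19
Short position value = −(long value) = -283.19

-283.19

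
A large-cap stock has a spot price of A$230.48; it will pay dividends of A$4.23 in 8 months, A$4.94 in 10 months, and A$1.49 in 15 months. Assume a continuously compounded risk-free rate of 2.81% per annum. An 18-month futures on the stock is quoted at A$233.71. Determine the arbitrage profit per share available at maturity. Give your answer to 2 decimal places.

A$4.17 per share

PV(dividends) I = 4.23·e^(−0.0281·8/12) + 4.94·e^(−0.0281·10/12) + 1.49·e^(−0.0281·15/12) = 10.4157
Fair futures F* = (S − I)·e^(rT) = (230.48 − 10.4157)·e^0.042150 = 220.0643 × 1.043051 = 229.5383
Market A$233.71 > fair 229.5383: forward overpriced → cash-and-carry (borrow at r, buy the stock and collect the dividends, short the forward).
Profit at T = |F_mkt − F*| = |233.71 − 229.5383| = A$4.17 per share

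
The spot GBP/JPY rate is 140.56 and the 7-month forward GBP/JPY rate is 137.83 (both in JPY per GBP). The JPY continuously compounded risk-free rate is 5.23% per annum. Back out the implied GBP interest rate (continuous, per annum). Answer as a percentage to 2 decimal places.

8.59%

F = S·e^((r_JPY − r_GBP)T) ⇒ r_GBP = r_JPY − ln(F/S)/T
ln(137.83/140.56) = -0.019613; /(7/12) = -0.033622
r_GBP = 0.0523 + 0.033622 = 0.085922
r_GBP = 8.59%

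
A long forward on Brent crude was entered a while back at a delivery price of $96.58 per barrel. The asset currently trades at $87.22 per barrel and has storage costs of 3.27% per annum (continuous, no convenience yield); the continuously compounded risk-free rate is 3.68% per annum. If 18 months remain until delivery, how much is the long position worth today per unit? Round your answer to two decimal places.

$0.21 per barrel

Current fair forward for the remaining 18 months: F = S·e^((r + u)·T), (r + u) = 0.0368 + 0.0327 = 0.0695
F = 87.22 · e^(0.0695 × 18/12) = 87.22 × 1.109878 = 96.8036
Value of long forward = (F − K)·e^(−rT) = (96.8036 − 96.58) · e^(−0.0368·18/12)
= 0.2236 × 0.946296 = 0.21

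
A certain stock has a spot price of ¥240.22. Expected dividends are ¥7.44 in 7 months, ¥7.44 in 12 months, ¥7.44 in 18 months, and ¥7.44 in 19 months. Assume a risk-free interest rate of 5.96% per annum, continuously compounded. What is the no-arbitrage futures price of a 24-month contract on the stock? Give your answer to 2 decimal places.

PV(dividends) I = 7.44·e^(−0.0596·7/12) + 7.44·e^(−0.0596·12/12) + 7.44·e^(−0.0596·18/12) + 7.44·e^(−0.0596·19/12)
I = 7.1858 + 7.0095 + 6.8037 + 6.7700 = 27.7690
F = (S − I)·e^(rT) = (240.22 − 27.7690) · e^(0.0596·24/12)
= 212.4510 · e^0.119200 = 212.4510 × 1.126595 = ¥239.35

¥239.35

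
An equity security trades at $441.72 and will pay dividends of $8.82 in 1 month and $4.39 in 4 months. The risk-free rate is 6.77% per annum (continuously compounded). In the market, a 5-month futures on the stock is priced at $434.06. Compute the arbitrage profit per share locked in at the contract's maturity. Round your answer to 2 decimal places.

$6.86 per share

PV(dividends) I = 8.82·e^(−0.0677·1/12) + 4.39·e^(−0.0677·4/12) = 13.0624
Fair futures F* = (S − I)·e^(rT) = (441.72 − 13.0624)·e^0.028208 = 428.6576 × 1.028610 = 440.9215
Market $434.06 < fair 440.9215: forward underpriced → reverse cash-and-carry (short the stock, invest proceeds at r, pay the dividends, go long the forward).
Profit at T = |F_mkt − F*| = |434.06 − 440.9215| = $6.86 per share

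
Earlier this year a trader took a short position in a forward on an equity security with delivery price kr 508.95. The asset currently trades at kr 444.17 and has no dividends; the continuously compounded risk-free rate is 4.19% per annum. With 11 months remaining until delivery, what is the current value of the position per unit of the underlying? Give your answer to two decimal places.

kr 45.60

Current fair forward for the remaining 11 months: F = S·e^(r·T), r = 0.0419
F = 444.17 · e^(0.0419 × 11/12) = 444.17 × 1.039155 = 461.5615
Value of long forward = (F − K)·e^(−rT) = (461.5615 − 508.95) · e^(−0.0419·11/12)
= -47.3885 × 0.962320 = -45.60
Short position value = −(long value) = kr 45.60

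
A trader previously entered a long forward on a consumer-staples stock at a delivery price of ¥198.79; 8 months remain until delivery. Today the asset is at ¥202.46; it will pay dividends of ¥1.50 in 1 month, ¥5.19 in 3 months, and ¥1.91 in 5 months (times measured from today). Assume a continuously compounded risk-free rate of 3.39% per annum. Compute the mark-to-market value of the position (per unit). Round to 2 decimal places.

PV(remaining dividends) I = 1.50·e^(−0.0339·1/12) + 5.19·e^(−0.0339·3/12) + 1.91·e^(−0.0339·5/12) = 8.5252
Current forward F = (S − I)·e^(rT) = (202.46 − 8.5252)·e^(0.0339·8/12) = 193.9348 × 1.022857 = 198.3676
Value (long) = (F − K)·e^(−rT) = (198.3676 − 198.79) × 0.977653 = -0.4130
Value = -¥0.41

-¥0.41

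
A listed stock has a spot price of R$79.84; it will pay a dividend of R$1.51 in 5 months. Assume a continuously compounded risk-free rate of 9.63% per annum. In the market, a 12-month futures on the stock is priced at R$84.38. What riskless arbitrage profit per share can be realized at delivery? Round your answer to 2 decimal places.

PV(dividends) I = 1.51·e^(−0.0963·5/12) = 1.4506
Fair futures F* = (S − I)·e^(rT) = (79.84 − 1.4506)·e^0.096300 = 78.3894 × 1.101089 = 86.3137
Market R$84.38 < fair 86.3137: forward underpriced → reverse cash-and-carry (short the stock, invest proceeds at r, pay the dividends, go long the forward).
Profit at T = |F_mkt − F*| = |84.38 − 86.3137| = R$1.93 per share

R$1.93 per share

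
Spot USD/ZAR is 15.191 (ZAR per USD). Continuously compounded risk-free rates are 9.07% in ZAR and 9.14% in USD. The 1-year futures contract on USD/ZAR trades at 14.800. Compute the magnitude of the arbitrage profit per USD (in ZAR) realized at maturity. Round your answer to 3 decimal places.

Fair futures: F* = S·e^(carry·T), with carry = (r_ZAR − r_USD) = 0.0907 − 0.0914 = -0.0007
F* = 15.191 · e^(-0.0007 × 1) = 15.191 · e^-0.000700 = 15.191 × 0.999300 = 15.1804
Market 14.800 < fair 15.1804: forward underpriced → reverse cash-and-carry (short spot, go long the forward).
At maturity, profit = |F_mkt − F*| = |14.800 − 15.1804| = 0.380 per USD (in ZAR)

0.380 per USD (in ZAR)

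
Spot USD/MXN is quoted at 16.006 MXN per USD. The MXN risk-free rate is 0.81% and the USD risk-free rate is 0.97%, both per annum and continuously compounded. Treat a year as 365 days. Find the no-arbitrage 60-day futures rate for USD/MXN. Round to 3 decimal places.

F = S·e^((r_MXN − r_USD)T) = 16.006 · e^((0.0081 − 0.0097) × 60/365)
= 16.006 · e^-0.000263 = 16.006 × 0.999737
F = 16.002 MXN per USD

16.002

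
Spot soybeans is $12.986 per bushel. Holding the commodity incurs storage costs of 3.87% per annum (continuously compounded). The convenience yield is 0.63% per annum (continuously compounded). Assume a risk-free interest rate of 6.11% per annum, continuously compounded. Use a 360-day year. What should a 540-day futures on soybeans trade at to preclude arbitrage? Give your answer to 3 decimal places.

$14.941 per bushel

Net carry = r + u − y = 0.0611 + 0.0387 − 0.0063 = 0.0935
F = S·e^((r+u−y)T) = 12.986 · e^(0.0935 × 540/360) = 12.986 · e^0.140250
= 12.986 × 1.150561 = $14.941 per bushel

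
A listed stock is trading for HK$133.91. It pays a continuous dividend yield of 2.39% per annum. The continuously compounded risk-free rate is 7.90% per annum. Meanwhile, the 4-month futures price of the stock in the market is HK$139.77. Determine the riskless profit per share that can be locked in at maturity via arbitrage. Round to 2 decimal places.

HK$3.38 per share

Fair futures: F* = S·e^(carry·T), with carry = (r − q) = 0.0790 − 0.0239 = 0.0551
F* = 133.91 · e^(0.0551 × 4/12) = 133.91 · e^0.018367 = 133.91 × 1.018537 = HK$136.3923
Market HK$139.77 > fair HK$136.3923: forward overpriced → cash-and-carry (buy spot, short the forward).
At maturity, profit = |F_mkt − F*| = |139.77 − 136.3923| = HK$3.38 per share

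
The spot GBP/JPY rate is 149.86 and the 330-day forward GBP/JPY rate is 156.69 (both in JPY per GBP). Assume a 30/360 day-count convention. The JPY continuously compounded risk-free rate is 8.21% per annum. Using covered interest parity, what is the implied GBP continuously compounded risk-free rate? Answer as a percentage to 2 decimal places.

3.35%

F = S·e^((r_JPY − r_GBP)T) ⇒ r_GBP = r_JPY − ln(F/S)/T
ln(156.69/149.86) = 0.044568; /(330/360) = 0.048620
r_GBP = 0.0821 − 0.048620 = 0.033480
r_GBP = 3.35%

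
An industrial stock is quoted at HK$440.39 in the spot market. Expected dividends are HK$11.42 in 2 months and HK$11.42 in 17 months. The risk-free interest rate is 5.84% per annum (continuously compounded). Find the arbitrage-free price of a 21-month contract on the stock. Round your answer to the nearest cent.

PV(dividends) I = 11.42·e^(−0.0584·2/12) + 11.42·e^(−0.0584·17/12)
I = 11.3094 + 10.5132 = 21.8226
F = (S − I)·e^(rT) = (440.39 − 21.8226) · e^(0.0584·21/12)
= 418.5674 · e^0.102200 = 418.5674 × 1.107605 = HK$463.61

HK$463.61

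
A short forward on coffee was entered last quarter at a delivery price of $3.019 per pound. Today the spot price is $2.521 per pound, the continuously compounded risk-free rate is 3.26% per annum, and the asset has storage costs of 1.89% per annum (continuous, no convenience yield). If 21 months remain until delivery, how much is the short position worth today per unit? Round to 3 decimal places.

$0.246 per pound

Current fair forward for the remaining 21 months: F = S·e^((r + u)·T), (r + u) = 0.0326 + 0.0189 = 0.0515
F = 2.521 · e^(0.0515 × 21/12) = 2.521 × 1.094311 = 2.7588
Value of long forward = (F − K)·e^(−rT) = (2.7588 − 3.019) · e^(−0.0326·21/12)
= -0.2602 × 0.944547 = -0.246
Short position value = −(long value) = $0.246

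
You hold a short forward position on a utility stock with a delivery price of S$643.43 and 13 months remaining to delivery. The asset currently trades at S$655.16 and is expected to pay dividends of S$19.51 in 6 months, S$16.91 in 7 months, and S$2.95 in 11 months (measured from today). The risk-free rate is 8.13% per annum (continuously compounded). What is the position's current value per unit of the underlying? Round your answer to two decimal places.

-S$28.38

PV(remaining dividends) I = 19.51·e^(−0.0813·6/12) + 16.91·e^(−0.0813·7/12) + 2.95·e^(−0.0813·11/12) = 37.5977
Current forward F = (S − I)·e^(rT) = (655.16 − 37.5977)·e^(0.0813·13/12) = 617.5623 × 1.092070 = 674.4213
Value (long) = (F − K)·e^(−rT) = (674.4213 − 643.43) × 0.915692 = 28.3785
Short position value = −(long value) = -S$28.38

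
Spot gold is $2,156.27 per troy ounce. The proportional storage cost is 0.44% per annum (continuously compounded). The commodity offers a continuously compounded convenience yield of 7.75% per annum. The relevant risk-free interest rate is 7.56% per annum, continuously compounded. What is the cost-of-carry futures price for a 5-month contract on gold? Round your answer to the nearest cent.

$2,158.52 per troy ounce

Net carry = r + u − y = 0.0756 + 0.0044 − 0.0775 = 0.0025
F = S·e^((r+u−y)T) = 2156.27 · e^(0.0025 × 5/12) = 2156.27 · e^0.00104167
= 2156.27 × 1.00104221 = $2,158.52 per troy ounce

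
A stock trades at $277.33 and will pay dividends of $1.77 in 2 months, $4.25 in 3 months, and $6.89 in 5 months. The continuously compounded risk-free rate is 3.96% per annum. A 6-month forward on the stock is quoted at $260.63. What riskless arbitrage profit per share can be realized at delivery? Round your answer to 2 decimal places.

$9.25 per share

PV(dividends) I = 1.77·e^(−0.0396·2/12) + 4.25·e^(−0.0396·3/12) + 6.89·e^(−0.0396·5/12) = 12.7437
Fair forward F* = (S − I)·e^(rT) = (277.33 − 12.7437)·e^0.019800 = 264.5863 × 1.019997 = 269.8772
Market $260.63 < fair 269.8772: forward underpriced → reverse cash-and-carry (short the stock, invest proceeds at r, pay the dividends, go long the forward).
Profit at T = |F_mkt − F*| = |260.63 − 269.8772| = $9.25 per share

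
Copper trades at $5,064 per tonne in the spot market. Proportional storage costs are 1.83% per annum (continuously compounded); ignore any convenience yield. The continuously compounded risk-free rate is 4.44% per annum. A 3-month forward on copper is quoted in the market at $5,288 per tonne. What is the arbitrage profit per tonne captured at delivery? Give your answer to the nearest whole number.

$144 per tonne

Fair forward: F* = S·e^(carry·T), with carry = (r + u) = 0.0444 + 0.0183 = 0.0627
F* = 5064 · e^(0.0627 × 3/12) = 5064 · e^0.015675 = 5064 × 1.015798 = $5144.0011
Market $5288 > fair $5144.0011: forward overpriced → cash-and-carry (buy spot, short the forward).
At maturity, profit = |F_mkt − F*| = |5288 − 5144.0011| = $144 per tonne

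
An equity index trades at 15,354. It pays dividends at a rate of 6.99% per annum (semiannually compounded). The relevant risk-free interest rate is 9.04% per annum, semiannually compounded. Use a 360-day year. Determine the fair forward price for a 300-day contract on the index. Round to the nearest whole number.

15,608

F = S · (1+r/2)^(2T) / (1+q/2)^(2T)
= 15354 × 1.076463 / 1.058926 = 15354 × 1.016561
F = 15,608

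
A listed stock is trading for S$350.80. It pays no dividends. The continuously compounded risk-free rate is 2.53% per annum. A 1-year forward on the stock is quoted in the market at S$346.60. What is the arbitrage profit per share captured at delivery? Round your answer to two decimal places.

Fair forward: F* = S·e^(carry·T), with carry = r = 0.0253
F* = 350.80 · e^(0.0253 × 12/12) = 350.80 · e^0.025300 = 350.80 × 1.025623 = S$359.7885
Market S$346.60 < fair S$359.7885: forward underpriced → reverse cash-and-carry (short spot, go long the forward).
At maturity, profit = |F_mkt − F*| = |346.60 − 359.7885| = S$13.19 per share

S$13.19 per share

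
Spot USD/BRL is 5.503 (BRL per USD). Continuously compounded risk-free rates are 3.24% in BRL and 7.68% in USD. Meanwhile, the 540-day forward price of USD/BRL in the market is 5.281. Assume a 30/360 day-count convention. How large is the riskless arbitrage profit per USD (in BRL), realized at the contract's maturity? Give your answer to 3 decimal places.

0.133 per USD (in BRL)

Fair forward: F* = S·e^(carry·T), with carry = (r_BRL − r_USD) = 0.0324 − 0.0768 = -0.0444
F* = 5.503 · e^(-0.0444 × 540/360) = 5.503 · e^-0.066600 = 5.503 × 0.935569 = 5.1484
Market 5.281 > fair 5.1484: forward overpriced → cash-and-carry (buy spot, short the forward).
At maturity, profit = |F_mkt − F*| = |5.281 − 5.1484| = 0.133 per USD (in BRL)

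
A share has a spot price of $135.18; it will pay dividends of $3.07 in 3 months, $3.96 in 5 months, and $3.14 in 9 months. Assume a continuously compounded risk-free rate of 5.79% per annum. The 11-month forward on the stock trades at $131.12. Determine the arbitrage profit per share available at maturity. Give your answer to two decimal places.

PV(dividends) I = 3.07·e^(−0.0579·3/12) + 3.96·e^(−0.0579·5/12) + 3.14·e^(−0.0579·9/12) = 9.8981
Fair forward F* = (S − I)·e^(rT) = (135.18 − 9.8981)·e^0.053075 = 125.2819 × 1.054509 = 132.1109
Market $131.12 < fair 132.1109: forward underpriced → reverse cash-and-carry (short the stock, invest proceeds at r, pay the dividends, go long the forward).
Profit at T = |F_mkt − F*| = |131.12 − 132.1109| = $0.99 per share

$0.99 per share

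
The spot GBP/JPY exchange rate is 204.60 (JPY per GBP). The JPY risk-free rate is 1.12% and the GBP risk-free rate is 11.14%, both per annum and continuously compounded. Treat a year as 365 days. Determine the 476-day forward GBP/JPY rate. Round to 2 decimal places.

179.54

F = S·e^((r_JPY − r_GBP)T) = 204.60 · e^((0.0112 − 0.1114) × 476/365)
= 204.60 · e^-0.130672 = 204.60 × 0.877506
F = 179.54 JPY per GBP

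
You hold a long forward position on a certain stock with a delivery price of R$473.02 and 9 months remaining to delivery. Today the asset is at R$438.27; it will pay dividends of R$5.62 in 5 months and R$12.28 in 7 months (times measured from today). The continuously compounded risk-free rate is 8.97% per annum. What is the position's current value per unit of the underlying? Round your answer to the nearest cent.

-R$21.04

PV(remaining dividends) I = 5.62·e^(−0.0897·5/12) + 12.28·e^(−0.0897·7/12) = 17.0678
Current forward F = (S − I)·e^(rT) = (438.27 − 17.0678)·e^(0.0897·9/12) = 421.2022 × 1.069590 = 450.5137
Value (long) = (F − K)·e^(−rT) = (450.5137 − 473.02) × 0.934938 = -21.0420
Value = -R$21.04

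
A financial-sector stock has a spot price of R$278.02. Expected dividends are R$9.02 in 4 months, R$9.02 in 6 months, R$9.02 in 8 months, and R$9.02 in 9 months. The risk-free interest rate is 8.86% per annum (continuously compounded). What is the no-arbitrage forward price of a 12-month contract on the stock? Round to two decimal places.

PV(dividends) I = 9.02·e^(−0.0886·4/12) + 9.02·e^(−0.0886·6/12) + 9.02·e^(−0.0886·8/12) + 9.02·e^(−0.0886·9/12)
I = 8.7575 + 8.6291 + 8.5026 + 8.4401 = 34.3293
F = (S − I)·e^(rT) = (278.02 − 34.3293) · e^(0.0886·12/12)
= 243.6907 · e^0.088600 = 243.6907 × 1.092644 = R$266.27

R$266.27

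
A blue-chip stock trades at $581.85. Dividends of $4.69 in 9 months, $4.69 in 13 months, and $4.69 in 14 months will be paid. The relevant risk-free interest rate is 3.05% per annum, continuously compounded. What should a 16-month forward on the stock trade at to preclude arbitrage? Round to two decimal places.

$591.79

PV(dividends) I = 4.69·e^(−0.0305·9/12) + 4.69·e^(−0.0305·13/12) + 4.69·e^(−0.0305·14/12)
I = 4.5839 + 4.5376 + 4.5260 = 13.6475
F = (S − I)·e^(rT) = (581.85 − 13.6475) · e^(0.0305·16/12)
= 568.2025 · e^0.040667 = 568.2025 × 1.041505 = $591.79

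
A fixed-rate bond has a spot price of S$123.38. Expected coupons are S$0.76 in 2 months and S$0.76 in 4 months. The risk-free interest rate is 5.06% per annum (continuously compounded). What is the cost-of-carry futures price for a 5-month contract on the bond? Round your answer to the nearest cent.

PV(coupons) I = 0.76·e^(−0.0506·2/12) + 0.76·e^(−0.0506·4/12)
I = 0.7536 + 0.7473 = 1.5009
F = (S − I)·e^(rT) = (123.38 − 1.5009) · e^(0.0506·5/12)
= 121.8791 · e^0.021083 = 121.8791 × 1.021307 = S$124.48

S$124.48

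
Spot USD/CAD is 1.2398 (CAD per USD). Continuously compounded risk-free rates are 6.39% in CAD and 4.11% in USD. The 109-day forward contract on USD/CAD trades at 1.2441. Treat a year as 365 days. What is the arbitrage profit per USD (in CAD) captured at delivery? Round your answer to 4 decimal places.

0.0042 per USD (in CAD)

Fair forward: F* = S·e^(carry·T), with carry = (r_CAD − r_USD) = 0.0639 − 0.0411 = 0.0228
F* = 1.2398 · e^(0.0228 × 109/365) = 1.2398 · e^0.006809 = 1.2398 × 1.006832 = 1.2483
Market 1.2441 < fair 1.2483: forward underpriced → reverse cash-and-carry (short spot, go long the forward).
At maturity, profit = |F_mkt − F*| = |1.2441 − 1.2483| = 0.0042 per USD (in CAD)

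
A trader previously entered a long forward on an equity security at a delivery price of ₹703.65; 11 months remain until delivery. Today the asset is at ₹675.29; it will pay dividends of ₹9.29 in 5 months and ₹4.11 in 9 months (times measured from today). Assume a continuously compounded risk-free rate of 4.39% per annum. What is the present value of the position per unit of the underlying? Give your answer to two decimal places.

PV(remaining dividends) I = 9.29·e^(−0.0439·5/12) + 4.11·e^(−0.0439·9/12) = 13.0985
Current forward F = (S − I)·e^(rT) = (675.29 − 13.0985)·e^(0.0439·11/12) = 662.1915 × 1.041062 = 689.3824
Value (long) = (F − K)·e^(−rT) = (689.3824 − 703.65) × 0.960557 = -13.7048
Value = -₹13.70

-₹13.70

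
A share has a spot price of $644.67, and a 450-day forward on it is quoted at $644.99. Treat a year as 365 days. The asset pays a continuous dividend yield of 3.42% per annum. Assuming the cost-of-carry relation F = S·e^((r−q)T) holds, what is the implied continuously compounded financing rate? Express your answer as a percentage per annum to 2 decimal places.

From F = S·e^((r−q)T): (r − q) = ln(F/S)/T
ln(644.99/644.67) = ln(1.000496) = 0.000496
(r − q) = 0.000496 / (450/365) = 0.000402
r = ln(F/S)/T + q = 0.000402 + 0.0342 = 0.034602
r = 3.46%

3.46%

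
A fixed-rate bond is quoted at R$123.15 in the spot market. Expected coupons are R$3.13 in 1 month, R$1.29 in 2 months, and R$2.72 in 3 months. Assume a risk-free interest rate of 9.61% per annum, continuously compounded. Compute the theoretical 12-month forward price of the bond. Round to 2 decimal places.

PV(coupons) I = 3.13·e^(−0.0961·1/12) + 1.29·e^(−0.0961·2/12) + 2.72·e^(−0.0961·3/12)
I = 3.1050 + 1.2695 + 2.6554 = 7.0299
F = (S − I)·e^(rT) = (123.15 − 7.0299) · e^(0.0961·12/12)
= 116.1201 · e^0.096100 = 116.1201 × 1.100869 = R$127.83

R$127.83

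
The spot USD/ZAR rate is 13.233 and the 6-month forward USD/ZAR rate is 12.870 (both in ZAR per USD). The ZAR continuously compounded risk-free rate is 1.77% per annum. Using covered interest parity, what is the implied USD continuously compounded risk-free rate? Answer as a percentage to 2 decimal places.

7.33%

F = S·e^((r_ZAR − r_USD)T) ⇒ r_USD = r_ZAR − ln(F/S)/T
ln(12.870/13.233) = -0.027815; /(6/12) = -0.055630
r_USD = 0.0177 + 0.055630 = 0.073330
r_USD = 7.33%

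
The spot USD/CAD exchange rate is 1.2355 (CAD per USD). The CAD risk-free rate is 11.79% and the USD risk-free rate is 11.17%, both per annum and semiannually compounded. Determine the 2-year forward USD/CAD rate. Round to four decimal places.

1.2501

By covered interest parity, F = S · (1+r_CAD/2)^(2T) / (1+r_USD/2)^(2T)
= 1.2355 × 1.257482 / 1.242822 = 1.2355 × 1.011796
F = 1.2501 CAD per USD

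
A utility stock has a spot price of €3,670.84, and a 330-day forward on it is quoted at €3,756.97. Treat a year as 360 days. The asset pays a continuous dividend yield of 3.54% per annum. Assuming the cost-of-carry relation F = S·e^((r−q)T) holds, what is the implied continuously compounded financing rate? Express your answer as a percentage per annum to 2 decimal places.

6.07%

From F = S·e^((r−q)T): (r − q) = ln(F/S)/T
ln(3756.97/3670.84) = ln(1.023463) = 0.023192
(r − q) = 0.023192 / (330/360) = 0.025300
r = ln(F/S)/T + q = 0.025300 + 0.0354 = 0.060700
r = 6.07%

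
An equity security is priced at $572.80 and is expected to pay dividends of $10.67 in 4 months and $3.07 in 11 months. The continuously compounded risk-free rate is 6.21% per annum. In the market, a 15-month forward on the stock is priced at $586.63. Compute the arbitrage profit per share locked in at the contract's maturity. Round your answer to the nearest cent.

$17.98 per share

PV(dividends) I = 10.67·e^(−0.0621·4/12) + 3.07·e^(−0.0621·11/12) = 13.3515
Fair forward F* = (S − I)·e^(rT) = (572.80 − 13.3515)·e^0.077625 = 559.4485 × 1.080717 = 604.6055
Market $586.63 < fair 604.6055: forward underpriced → reverse cash-and-carry (short the stock, invest proceeds at r, pay the dividends, go long the forward).
Profit at T = |F_mkt − F*| = |586.63 − 604.6055| = $17.98 per share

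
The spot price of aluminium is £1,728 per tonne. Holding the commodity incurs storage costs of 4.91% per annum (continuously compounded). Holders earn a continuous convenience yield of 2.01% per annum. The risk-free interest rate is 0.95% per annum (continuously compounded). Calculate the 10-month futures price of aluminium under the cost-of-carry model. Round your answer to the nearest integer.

£1,784 per tonne

Net carry = r + u − y = 0.0095 + 0.0491 − 0.0201 = 0.0385
F = S·e^((r+u−y)T) = 1728 · e^(0.0385 × 10/12) = 1728 · e^0.032083
= 1728 × 1.032603 = £1,784 per tonne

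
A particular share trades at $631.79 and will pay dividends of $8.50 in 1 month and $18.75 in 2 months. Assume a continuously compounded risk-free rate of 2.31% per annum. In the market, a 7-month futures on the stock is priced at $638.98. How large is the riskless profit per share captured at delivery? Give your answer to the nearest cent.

PV(dividends) I = 8.50·e^(−0.0231·1/12) + 18.75·e^(−0.0231·2/12) = 27.1616
Fair futures F* = (S − I)·e^(rT) = (631.79 − 27.1616)·e^0.013475 = 604.6284 × 1.013566 = 612.8308
Market $638.98 > fair 612.8308: forward overpriced → cash-and-carry (borrow at r, buy the stock and collect the dividends, short the forward).
Profit at T = |F_mkt − F*| = |638.98 − 612.8308| = $26.15 per share

$26.15 per share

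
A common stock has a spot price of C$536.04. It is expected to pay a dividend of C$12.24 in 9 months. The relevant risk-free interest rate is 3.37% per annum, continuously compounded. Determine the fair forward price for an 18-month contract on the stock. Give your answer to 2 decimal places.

C$551.28

PV(dividends) I = 12.24·e^(−0.0337·9/12)
I = 11.9345
F = (S − I)·e^(rT) = (536.04 − 11.9345) · e^(0.0337·18/12)
= 524.1055 · e^0.050550 = 524.1055 × 1.051849 = C$551.28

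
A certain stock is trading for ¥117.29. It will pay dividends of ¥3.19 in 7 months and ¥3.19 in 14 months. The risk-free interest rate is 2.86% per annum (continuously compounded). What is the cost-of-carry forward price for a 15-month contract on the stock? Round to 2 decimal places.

PV(dividends) I = 3.19·e^(−0.0286·7/12) + 3.19·e^(−0.0286·14/12)
I = 3.1372 + 3.0853 = 6.2225
F = (S − I)·e^(rT) = (117.29 − 6.2225) · e^(0.0286·15/12)
= 111.0675 · e^0.035750 = 111.0675 × 1.036397 = ¥115.11

¥115.11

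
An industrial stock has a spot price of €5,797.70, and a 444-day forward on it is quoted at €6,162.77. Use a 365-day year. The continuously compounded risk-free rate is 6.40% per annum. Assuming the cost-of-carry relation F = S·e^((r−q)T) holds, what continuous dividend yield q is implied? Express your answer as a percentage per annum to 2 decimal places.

From F = S·e^((r−q)T): (r − q) = ln(F/S)/T
ln(6162.77/5797.70) = ln(1.062968) = 0.061065
(r − q) = 0.061065 / (444/365) = 0.050200
q = r − ln(F/S)/T = 0.0640 − 0.050200 = 0.013800
q = 1.38%

1.38%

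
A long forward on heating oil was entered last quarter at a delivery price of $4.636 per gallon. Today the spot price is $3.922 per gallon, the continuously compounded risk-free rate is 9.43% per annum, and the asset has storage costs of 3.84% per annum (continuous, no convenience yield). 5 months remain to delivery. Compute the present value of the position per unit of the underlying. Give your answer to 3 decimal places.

-$0.472 per gallon

Current fair forward for the remaining 5 months: F = S·e^((r + u)·T), (r + u) = 0.0943 + 0.0384 = 0.1327
F = 3.922 · e^(0.1327 × 5/12) = 3.922 × 1.056849 = 4.1450
Value of long forward = (F − K)·e^(−rT) = (4.1450 − 4.636) · e^(−0.0943·5/12)
= -0.4910 × 0.961470 = -0.472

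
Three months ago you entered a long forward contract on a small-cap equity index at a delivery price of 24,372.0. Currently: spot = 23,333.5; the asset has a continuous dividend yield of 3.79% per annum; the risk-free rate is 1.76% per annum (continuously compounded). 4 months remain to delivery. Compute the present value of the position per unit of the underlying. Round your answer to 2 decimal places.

Current fair forward for the remaining 4 months: F = S·e^((r − q)·T), (r − q) = 0.0176 − 0.0379 = -0.0203
F = 23333.5 · e^(-0.0203 × 4/12) = 23333.5 × 0.99325618 = 23176.1431
Value of long forward = (F − K)·e^(−rT) = (23176.1431 − 24372.0) · e^(−0.0176·4/12)
= -1195.8569 × 0.99415051 = -1188.86

-1188.86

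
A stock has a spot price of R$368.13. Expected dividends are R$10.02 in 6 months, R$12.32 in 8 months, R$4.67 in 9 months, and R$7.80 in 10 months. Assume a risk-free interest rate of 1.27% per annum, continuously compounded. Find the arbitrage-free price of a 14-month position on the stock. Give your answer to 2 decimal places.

PV(dividends) I = 10.02·e^(−0.0127·6/12) + 12.32·e^(−0.0127·8/12) + 4.67·e^(−0.0127·9/12) + 7.80·e^(−0.0127·10/12)
I = 9.9566 + 12.2161 + 4.6257 + 7.7179 = 34.5163
F = (S − I)·e^(rT) = (368.13 − 34.5163) · e^(0.0127·14/12)
= 333.6137 · e^0.014817 = 333.6137 × 1.014927 = R$338.59

R$338.59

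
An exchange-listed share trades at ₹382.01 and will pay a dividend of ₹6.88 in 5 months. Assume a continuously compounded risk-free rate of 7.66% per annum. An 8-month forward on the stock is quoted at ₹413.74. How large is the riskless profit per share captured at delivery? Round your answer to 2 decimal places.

PV(dividends) I = 6.88·e^(−0.0766·5/12) = 6.6639
Fair forward F* = (S − I)·e^(rT) = (382.01 − 6.6639)·e^0.051067 = 375.3461 × 1.052393 = 395.0116
Market ₹413.74 > fair 395.0116: forward overpriced → cash-and-carry (borrow at r, buy the stock and collect the dividends, short the forward).
Profit at T = |F_mkt − F*| = |413.74 − 395.0116| = ₹18.73 per share

₹18.73 per share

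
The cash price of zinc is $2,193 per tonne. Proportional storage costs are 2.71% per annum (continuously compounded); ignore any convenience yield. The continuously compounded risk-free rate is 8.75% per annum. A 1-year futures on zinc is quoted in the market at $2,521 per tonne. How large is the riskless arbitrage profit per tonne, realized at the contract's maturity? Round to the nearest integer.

$62 per tonne

Fair futures: F* = S·e^(carry·T), with carry = (r + u) = 0.0875 + 0.0271 = 0.1146
F* = 2193 · e^(0.1146 × 1) = 2193 · e^0.114600 = 2193 × 1.121425 = $2459.2850
Market $2521 > fair $2459.2850: forward overpriced → cash-and-carry (buy spot, short the forward).
At maturity, profit = |F_mkt − F*| = |2521 − 2459.2850| = $62 per tonne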